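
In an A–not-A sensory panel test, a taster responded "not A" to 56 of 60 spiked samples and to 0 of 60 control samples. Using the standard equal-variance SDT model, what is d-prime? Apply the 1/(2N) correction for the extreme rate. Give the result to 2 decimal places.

d-prime = 3.90

The false-alarm rate is 0/60 = 0, so apply the 1/(2N) correction: FA → 1/(2·60) = 0.00833.
z(H) = z(0.93333) = 1.501
z(FA) = z(0.00833) = -2.394
d' = 1.501 − (-2.394) = 3.895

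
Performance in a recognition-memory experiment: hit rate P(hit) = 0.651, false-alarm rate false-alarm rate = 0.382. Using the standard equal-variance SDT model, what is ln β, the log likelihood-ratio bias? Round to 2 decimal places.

ln β = -0.03

Φ⁻¹(0.651) = 0.388, Φ⁻¹(0.382) = -0.300
ln β = −½·[z(H)² − z(FA)²] = −0.5 × (0.151 − 0.090) = -0.0305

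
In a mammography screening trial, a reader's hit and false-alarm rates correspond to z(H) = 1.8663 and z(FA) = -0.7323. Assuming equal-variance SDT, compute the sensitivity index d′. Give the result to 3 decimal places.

d' = z(H) − z(FA) = 1.8663 − (-0.7323) = 2.5986

d′ = 2.599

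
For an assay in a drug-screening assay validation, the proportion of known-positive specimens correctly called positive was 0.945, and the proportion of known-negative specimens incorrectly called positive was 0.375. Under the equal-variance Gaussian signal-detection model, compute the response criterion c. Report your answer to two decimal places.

c = -0.64

z(H) = 1.598
z(FA) = -0.319
c = −½·[z(H) + z(FA)] = −0.5 × (1.598 + (-0.319)) = -0.6395
c < 0: the assay has a liberal response bias.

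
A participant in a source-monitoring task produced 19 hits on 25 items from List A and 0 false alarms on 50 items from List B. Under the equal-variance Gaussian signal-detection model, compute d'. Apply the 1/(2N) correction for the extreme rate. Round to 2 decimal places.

d' = 3.03

The false-alarm rate is 0/50 = 0, so apply the 1/(2N) correction: FA → 1/(2·50) = 0.01000.
z(H) = z(0.76000) = 0.706
z(FA) = z(0.01000) = -2.326
d' = 0.706 − (-2.326) = 3.032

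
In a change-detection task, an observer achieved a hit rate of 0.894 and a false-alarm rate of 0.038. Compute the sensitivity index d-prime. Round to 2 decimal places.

z(H) = z(0.894) = 1.2481
z(FA) = z(0.038) = -1.7744
d' = z(H) − z(FA) = 1.2481 − (-1.7744) = 3.0225

d-prime = 3.02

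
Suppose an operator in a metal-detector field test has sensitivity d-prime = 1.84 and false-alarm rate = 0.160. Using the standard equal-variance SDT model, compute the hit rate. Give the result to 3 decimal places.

z(false-alarm rate) = z(0.160) = -0.9945
z(H) = z(FA) + d' = -0.9945 + 1.84 = 0.8455
hit rate = Φ(0.8455) = 0.8011

hit rate = 0.801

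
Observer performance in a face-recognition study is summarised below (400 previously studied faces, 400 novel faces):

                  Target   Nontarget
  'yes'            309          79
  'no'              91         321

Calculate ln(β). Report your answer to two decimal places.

H = 309/400 = 0.7725
FA = 79/400 = 0.1975
z(0.7725) = 0.747, z(0.1975) = -0.851
ln β = −½·[z(H)² − z(FA)²] = −0.5 × (0.558 − 0.724) = 0.083

ln β = 0.08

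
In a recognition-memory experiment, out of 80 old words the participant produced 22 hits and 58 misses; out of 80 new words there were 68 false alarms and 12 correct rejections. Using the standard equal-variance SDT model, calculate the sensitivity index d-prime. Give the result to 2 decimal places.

H = 22/80 = 0.2750
FA = 68/80 = 0.8500
z(H) = -0.5978
z(FA) = 1.0364
d' = z(H) − z(FA) = -0.5978 − 1.0364 = -1.6342

d-prime = -1.63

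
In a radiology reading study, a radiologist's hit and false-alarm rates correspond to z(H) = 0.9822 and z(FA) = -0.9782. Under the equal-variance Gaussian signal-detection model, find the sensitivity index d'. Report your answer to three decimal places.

d' = z(H) − z(FA) = 0.9822 − (-0.9782) = 1.9604

d' = 1.960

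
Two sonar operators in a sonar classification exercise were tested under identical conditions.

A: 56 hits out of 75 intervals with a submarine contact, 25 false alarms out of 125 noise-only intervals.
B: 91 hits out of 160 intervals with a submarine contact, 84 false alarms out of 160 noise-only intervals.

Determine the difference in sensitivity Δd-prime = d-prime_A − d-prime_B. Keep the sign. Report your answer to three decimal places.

Δd-prime = 1.395

A: z(0.7467) = 0.6641, z(0.2000) = -0.8416, d' = 1.5057
B: z(0.5687) = 0.1731, z(0.5250) = 0.0627, d' = 0.1104
Δd' = d'_A − d'_B = 1.5057 − 0.1104 = 1.3953
A has the higher sensitivity.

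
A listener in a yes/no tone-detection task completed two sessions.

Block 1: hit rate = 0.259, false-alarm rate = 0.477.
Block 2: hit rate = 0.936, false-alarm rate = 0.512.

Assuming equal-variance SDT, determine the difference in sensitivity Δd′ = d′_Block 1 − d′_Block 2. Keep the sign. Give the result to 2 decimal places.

Block 1: z(0.259) = -0.646, z(0.477) = -0.058, d' = -0.588
Block 2: z(0.936) = 1.522, z(0.512) = 0.030, d' = 1.492
Δd' = d'_Block 1 − d'_Block 2 = -0.588 − 1.492 = -2.080
Block 2 has the higher sensitivity.

Δd′ = -2.08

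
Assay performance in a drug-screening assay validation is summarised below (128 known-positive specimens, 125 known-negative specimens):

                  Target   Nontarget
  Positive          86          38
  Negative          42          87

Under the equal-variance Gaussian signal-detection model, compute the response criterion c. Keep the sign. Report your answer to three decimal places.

H = 86/128 = 0.6719
FA = 38/125 = 0.3040
Φ⁻¹(0.6719) = 0.4452, Φ⁻¹(0.3040) = -0.5129
c = −½·[z(H) + z(FA)] = −0.5 × (0.4452 + (-0.5129)) = 0.03385
c > 0: the assay has a conservative response bias.

c = 0.034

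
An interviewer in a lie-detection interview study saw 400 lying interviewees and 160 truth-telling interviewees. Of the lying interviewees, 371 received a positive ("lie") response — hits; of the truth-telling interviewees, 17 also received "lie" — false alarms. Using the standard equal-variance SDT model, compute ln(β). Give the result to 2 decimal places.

H = 371/400 = 0.9275
FA = 17/160 = 0.1062
z(H) = z(0.9275) = 1.457
z(FA) = z(0.1062) = -1.247
ln β = −½·[z(H)² − z(FA)²] = −0.5 × (2.123 − 1.555) = -0.284

ln β = -0.28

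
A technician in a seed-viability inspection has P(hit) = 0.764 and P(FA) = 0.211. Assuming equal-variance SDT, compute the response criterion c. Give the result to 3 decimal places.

c = 0.042

z(H) = 0.7192
z(FA) = -0.8030
c = −½·[z(H) + z(FA)] = −0.5 × (0.7192 + (-0.8030)) = 0.0419
c > 0: the technician has a conservative response bias.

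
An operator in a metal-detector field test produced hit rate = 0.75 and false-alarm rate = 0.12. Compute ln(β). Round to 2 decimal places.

z(0.75) = 0.674, z(0.12) = -1.175
ln β = −½·[z(H)² − z(FA)²] = −0.5 × (0.454 − 1.381) = 0.4635

ln β = 0.46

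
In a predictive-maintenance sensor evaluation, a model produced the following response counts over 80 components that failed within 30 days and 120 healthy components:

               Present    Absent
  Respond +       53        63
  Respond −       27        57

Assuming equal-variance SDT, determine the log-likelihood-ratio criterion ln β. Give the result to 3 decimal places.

H = 53/80 = 0.6625
FA = 63/120 = 0.5250
z(H) = z(0.6625) = 0.4193
z(FA) = z(0.5250) = 0.0627
ln β = −½·[z(H)² − z(FA)²] = −0.5 × (0.1758 − 0.0039) = -0.08595

ln β = -0.086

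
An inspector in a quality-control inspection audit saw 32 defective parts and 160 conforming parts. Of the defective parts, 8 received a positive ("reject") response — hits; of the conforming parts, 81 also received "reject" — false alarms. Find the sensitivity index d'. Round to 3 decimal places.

d' = -0.690

H = 8/32 = 0.2500
FA = 81/160 = 0.5062
Φ⁻¹(H) = Φ⁻¹(0.2500) = -0.6745
Φ⁻¹(FA) = Φ⁻¹(0.5062) = 0.0155
d' = z(H) − z(FA) = -0.6745 − 0.0155 = -0.6900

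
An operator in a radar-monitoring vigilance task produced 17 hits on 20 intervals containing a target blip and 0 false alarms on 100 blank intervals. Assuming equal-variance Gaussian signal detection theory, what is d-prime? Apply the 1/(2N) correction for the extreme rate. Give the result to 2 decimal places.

d-prime = 3.61

The false-alarm rate is 0/100 = 0, so apply the 1/(2N) correction: FA → 1/(2·100) = 0.00500.
z(H) = z(0.85000) = 1.036
z(FA) = z(0.00500) = -2.576
d' = 1.036 − (-2.576) = 3.612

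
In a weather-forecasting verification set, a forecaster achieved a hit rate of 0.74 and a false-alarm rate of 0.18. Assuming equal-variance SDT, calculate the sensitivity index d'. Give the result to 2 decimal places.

d' = 1.56

Φ⁻¹(H) = 0.643
Φ⁻¹(FA) = -0.915
d' = z(H) − z(FA) = 0.643 − (-0.915) = 1.558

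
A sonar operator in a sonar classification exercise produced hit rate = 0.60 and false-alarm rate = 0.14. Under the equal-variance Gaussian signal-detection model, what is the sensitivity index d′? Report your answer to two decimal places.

Φ⁻¹(H) = 0.2533
Φ⁻¹(FA) = -1.0803
d' = z(H) − z(FA) = 0.2533 − (-1.0803) = 1.3336

d′ = 1.33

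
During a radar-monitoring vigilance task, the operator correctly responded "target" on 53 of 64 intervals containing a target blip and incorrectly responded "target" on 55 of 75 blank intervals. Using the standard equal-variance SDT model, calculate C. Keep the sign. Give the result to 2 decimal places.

H = 53/64 = 0.8281
FA = 55/75 = 0.7333
Φ⁻¹(0.8281) = 0.9467, Φ⁻¹(0.7333) = 0.6228
c = −½·[z(H) + z(FA)] = −0.5 × (0.9467 + 0.6228) = -0.78475

C = -0.78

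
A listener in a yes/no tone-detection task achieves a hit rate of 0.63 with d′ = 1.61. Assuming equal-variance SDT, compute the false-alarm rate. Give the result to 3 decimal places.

z(hit rate) = z(0.63) = 0.3319
z(FA) = z(H) − d' = 0.3319 − 1.61 = -1.2781
false-alarm rate = Φ(-1.2781) = 0.1006

false-alarm rate = 0.101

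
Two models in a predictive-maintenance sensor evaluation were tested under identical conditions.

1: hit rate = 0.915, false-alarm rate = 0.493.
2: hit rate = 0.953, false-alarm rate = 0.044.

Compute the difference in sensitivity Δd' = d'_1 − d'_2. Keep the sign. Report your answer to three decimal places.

1: z(0.915) = 1.3722, z(0.493) = -0.0175, d' = 1.3897
2: z(0.953) = 1.6747, z(0.044) = -1.7060, d' = 3.3807
Δd' = d'_1 − d'_2 = 1.3897 − 3.3807 = -1.9910
2 has the higher sensitivity.

Δd' = -1.991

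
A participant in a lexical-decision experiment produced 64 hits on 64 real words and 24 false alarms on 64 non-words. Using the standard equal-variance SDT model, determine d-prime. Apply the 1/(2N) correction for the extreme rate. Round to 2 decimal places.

The hit rate is 64/64 = 1, so apply the 1/(2N) correction: H → 1 − 1/(2·64) = 0.99219.
z(H) = z(0.99219) = 2.418
z(FA) = z(0.37500) = -0.319
d' = 2.418 − (-0.319) = 2.737

d-prime = 2.74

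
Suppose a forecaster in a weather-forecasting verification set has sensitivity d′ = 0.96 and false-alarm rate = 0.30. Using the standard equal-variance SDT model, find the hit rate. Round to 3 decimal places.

z(false-alarm rate) = z(0.30) = -0.5244
z(H) = z(FA) + d' = -0.5244 + 0.96 = 0.4356
hit rate = Φ(0.4356) = 0.6684

hit rate = 0.668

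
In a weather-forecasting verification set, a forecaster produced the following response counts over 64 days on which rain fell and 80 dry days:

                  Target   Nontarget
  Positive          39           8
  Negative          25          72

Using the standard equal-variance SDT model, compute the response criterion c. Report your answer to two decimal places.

H = 39/64 = 0.6094
FA = 8/80 = 0.1000
z(0.6094) = 0.2778, z(0.1000) = -1.2816
c = −½·[z(H) + z(FA)] = −0.5 × (0.2778 + (-1.2816)) = 0.5019

c = 0.50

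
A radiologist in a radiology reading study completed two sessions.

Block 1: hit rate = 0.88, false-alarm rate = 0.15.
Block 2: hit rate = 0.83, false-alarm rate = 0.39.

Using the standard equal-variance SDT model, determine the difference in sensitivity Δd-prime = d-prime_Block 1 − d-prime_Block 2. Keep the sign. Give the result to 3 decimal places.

Block 1: z(0.88) = 1.1750, z(0.15) = -1.0364, d' = 2.2114
Block 2: z(0.83) = 0.9542, z(0.39) = -0.2793, d' = 1.2335
Δd' = d'_Block 1 − d'_Block 2 = 2.2114 − 1.2335 = 0.9779
Block 1 has the higher sensitivity.

Δd-prime = 0.978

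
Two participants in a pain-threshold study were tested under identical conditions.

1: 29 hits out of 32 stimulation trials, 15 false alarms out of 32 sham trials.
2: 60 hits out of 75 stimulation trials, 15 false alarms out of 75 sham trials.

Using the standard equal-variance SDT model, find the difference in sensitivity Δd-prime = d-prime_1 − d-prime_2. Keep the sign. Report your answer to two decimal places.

1: z(0.9062) = 1.318, z(0.4688) = -0.078, d' = 1.396
2: z(0.8000) = 0.842, z(0.2000) = -0.842, d' = 1.684
Δd' = d'_1 − d'_2 = 1.396 − 1.684 = -0.288
2 has the higher sensitivity.

Δd-prime = -0.29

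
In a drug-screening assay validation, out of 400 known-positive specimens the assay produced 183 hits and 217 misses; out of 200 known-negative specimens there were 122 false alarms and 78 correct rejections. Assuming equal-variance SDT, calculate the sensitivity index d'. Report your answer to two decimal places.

d' = -0.39

H = 183/400 = 0.4575
FA = 122/200 = 0.6100
z(H) = z(0.4575) = -0.1067
z(FA) = z(0.6100) = 0.2793
d' = z(H) − z(FA) = -0.1067 − 0.2793 = -0.3860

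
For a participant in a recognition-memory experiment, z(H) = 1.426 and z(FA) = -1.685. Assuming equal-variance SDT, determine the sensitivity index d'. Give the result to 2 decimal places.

d' = z(H) − z(FA) = 1.426 − (-1.685) = 3.111

d' = 3.11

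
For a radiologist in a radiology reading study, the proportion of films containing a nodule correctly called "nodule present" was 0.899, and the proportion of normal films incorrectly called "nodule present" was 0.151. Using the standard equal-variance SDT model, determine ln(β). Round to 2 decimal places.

z(H) = 1.276
z(FA) = -1.032
ln β = −½·[z(H)² − z(FA)²] = −0.5 × (1.628 − 1.065) = -0.2815

ln β = -0.28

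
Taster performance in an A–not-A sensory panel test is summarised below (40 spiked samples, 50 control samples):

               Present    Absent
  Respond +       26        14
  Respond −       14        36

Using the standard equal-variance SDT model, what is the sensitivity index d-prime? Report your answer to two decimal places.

d-prime = 0.97

H = 26/40 = 0.6500
FA = 14/50 = 0.2800
Φ⁻¹(0.6500) = 0.385, Φ⁻¹(0.2800) = -0.583
d' = z(H) − z(FA) = 0.385 − (-0.583) = 0.968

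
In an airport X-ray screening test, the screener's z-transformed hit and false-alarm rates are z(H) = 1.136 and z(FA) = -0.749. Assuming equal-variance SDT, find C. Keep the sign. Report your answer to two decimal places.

c = −½·[z(H) + z(FA)] = −½·(1.136 + (-0.749)) = -0.1935

C = -0.19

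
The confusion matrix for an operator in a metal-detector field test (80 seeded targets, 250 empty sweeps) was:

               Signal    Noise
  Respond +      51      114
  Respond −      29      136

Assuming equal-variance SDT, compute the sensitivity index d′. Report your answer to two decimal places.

H = 51/80 = 0.6375
FA = 114/250 = 0.4560
z(H) = 0.352
z(FA) = -0.111
d' = z(H) − z(FA) = 0.352 − (-0.111) = 0.463

d′ = 0.46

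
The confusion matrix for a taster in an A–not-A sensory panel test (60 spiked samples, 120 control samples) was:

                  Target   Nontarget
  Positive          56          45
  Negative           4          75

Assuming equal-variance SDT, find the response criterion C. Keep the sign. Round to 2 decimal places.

C = -0.59

H = 56/60 = 0.9333
FA = 45/120 = 0.3750
z(H) = z(0.9333) = 1.5008
z(FA) = z(0.3750) = -0.3186
c = −½·[z(H) + z(FA)] = −0.5 × (1.5008 + (-0.3186)) = -0.5911
c < 0: the taster has a liberal response bias.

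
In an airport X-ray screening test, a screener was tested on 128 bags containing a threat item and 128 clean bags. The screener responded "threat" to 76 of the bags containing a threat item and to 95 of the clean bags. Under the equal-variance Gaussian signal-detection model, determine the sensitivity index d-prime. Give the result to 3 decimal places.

d-prime = -0.413

H = 76/128 = 0.5938
FA = 95/128 = 0.7422
Φ⁻¹(0.5938) = 0.2373, Φ⁻¹(0.7422) = 0.6501
d' = z(H) − z(FA) = 0.2373 − 0.6501 = -0.4128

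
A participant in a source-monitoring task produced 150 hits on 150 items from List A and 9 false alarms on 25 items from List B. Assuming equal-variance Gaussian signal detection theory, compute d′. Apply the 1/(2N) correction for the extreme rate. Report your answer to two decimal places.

d′ = 3.07

The hit rate is 150/150 = 1, so apply the 1/(2N) correction: H → 1 − 1/(2·150) = 0.99667.
z(H) = z(0.99667) = 2.713
z(FA) = z(0.36000) = -0.358
d' = 2.713 − (-0.358) = 3.071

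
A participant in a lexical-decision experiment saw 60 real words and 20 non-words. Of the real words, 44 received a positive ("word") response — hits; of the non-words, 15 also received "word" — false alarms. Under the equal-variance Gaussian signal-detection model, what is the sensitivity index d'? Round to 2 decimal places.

d' = -0.05

H = 44/60 = 0.7333
FA = 15/20 = 0.7500
z(H) = z(0.7333) = 0.6228
z(FA) = z(0.7500) = 0.6745
d' = z(H) − z(FA) = 0.6228 − 0.6745 = -0.0517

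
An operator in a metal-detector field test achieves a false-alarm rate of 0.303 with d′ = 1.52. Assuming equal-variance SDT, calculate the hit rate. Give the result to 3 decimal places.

z(false-alarm rate) = z(0.303) = -0.5158
z(H) = z(FA) + d' = -0.5158 + 1.52 = 1.0042
hit rate = Φ(1.0042) = 0.8424

hit rate = 0.842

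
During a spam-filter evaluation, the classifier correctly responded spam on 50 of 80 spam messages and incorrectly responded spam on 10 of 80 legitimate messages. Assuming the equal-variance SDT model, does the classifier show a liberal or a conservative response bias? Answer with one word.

z(H) = 0.319, z(FA) = -1.150
c = −½·(z(H) + z(FA)) = 0.4155
c > 0 → conservative criterion (biased toward responding “no”).

conservative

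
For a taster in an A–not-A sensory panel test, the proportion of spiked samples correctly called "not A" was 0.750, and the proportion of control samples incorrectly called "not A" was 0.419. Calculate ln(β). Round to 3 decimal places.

z(H) = z(0.750) = 0.6745
z(FA) = z(0.419) = -0.2045
ln β = −½·[z(H)² − z(FA)²] = −0.5 × (0.4550 − 0.0418) = -0.2066

ln β = -0.207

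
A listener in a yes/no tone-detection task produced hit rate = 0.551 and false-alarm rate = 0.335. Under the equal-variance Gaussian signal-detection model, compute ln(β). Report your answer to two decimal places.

Φ⁻¹(H) = 0.128
Φ⁻¹(FA) = -0.426
ln β = −½·[z(H)² − z(FA)²] = −0.5 × (0.016 − 0.181) = 0.0825

ln β = 0.08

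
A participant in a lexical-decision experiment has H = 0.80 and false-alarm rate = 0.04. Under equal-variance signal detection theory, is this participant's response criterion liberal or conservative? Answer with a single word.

z(H) = 0.842, z(FA) = -1.751
c = −½·(z(H) + z(FA)) = 0.4545
c > 0 → conservative criterion (biased toward responding “no”).

conservative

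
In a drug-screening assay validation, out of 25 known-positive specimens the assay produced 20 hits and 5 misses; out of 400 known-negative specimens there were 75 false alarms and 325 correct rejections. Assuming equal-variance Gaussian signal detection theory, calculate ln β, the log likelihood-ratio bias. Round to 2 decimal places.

ln β = 0.04

H = 20/25 = 0.8000
FA = 75/400 = 0.1875
z(H) = z(0.8000) = 0.842
z(FA) = z(0.1875) = -0.887
ln β = −½·[z(H)² − z(FA)²] = −0.5 × (0.709 − 0.787) = 0.039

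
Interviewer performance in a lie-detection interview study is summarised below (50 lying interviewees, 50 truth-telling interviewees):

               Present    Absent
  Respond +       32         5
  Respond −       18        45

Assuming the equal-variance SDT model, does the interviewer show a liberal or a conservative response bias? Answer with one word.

z(H) = 0.358, z(FA) = -1.282
c = −½·(z(H) + z(FA)) = 0.462
c > 0 → conservative criterion (biased toward responding “no”).

conservative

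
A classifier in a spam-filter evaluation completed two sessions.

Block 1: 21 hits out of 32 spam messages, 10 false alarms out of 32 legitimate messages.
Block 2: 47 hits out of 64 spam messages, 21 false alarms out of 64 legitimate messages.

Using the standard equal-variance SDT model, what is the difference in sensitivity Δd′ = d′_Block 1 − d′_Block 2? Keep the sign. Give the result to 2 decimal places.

Δd′ = -0.18

Block 1: z(0.6562) = 0.402, z(0.3125) = -0.489, d' = 0.891
Block 2: z(0.7344) = 0.626, z(0.3281) = -0.445, d' = 1.071
Δd' = d'_Block 1 − d'_Block 2 = 0.891 − 1.071 = -0.180
Block 2 has the higher sensitivity.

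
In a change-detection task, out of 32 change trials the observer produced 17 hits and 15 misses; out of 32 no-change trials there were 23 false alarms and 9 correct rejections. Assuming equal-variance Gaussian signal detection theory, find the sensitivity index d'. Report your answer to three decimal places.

H = 17/32 = 0.5312
FA = 23/32 = 0.7188
z(H) = z(0.5312) = 0.0783
z(FA) = z(0.7188) = 0.5793
d' = z(H) − z(FA) = 0.0783 − 0.5793 = -0.5010

d' = -0.501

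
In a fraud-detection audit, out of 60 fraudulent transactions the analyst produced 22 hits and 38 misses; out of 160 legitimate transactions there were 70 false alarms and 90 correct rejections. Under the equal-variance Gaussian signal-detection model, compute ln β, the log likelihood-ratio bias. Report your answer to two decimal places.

ln β = -0.05

H = 22/60 = 0.3667
FA = 70/160 = 0.4375
Φ⁻¹(H) = -0.341
Φ⁻¹(FA) = -0.157
ln β = −½·[z(H)² − z(FA)²] = −0.5 × (0.116 − 0.025) = -0.0455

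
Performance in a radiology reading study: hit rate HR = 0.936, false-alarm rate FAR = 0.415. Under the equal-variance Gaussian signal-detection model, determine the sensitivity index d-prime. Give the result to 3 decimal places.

z(0.936) = 1.5220, z(0.415) = -0.2147
d' = z(H) − z(FA) = 1.5220 − (-0.2147) = 1.7367

d-prime = 1.737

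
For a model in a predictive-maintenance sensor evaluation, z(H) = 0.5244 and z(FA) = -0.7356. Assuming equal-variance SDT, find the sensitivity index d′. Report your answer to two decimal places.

d' = z(H) − z(FA) = 0.5244 − (-0.7356) = 1.2600

d′ = 1.26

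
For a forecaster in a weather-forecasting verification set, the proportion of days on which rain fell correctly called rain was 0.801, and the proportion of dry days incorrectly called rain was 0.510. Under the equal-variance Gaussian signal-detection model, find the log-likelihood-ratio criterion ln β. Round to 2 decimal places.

z(0.801) = 0.845, z(0.510) = 0.025
ln β = −½·[z(H)² − z(FA)²] = −0.5 × (0.714 − 0.001) = -0.3565

ln β = -0.36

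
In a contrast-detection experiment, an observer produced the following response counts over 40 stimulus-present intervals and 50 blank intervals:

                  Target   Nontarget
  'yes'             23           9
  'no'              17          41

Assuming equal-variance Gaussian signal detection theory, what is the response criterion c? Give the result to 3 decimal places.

H = 23/40 = 0.5750
FA = 9/50 = 0.1800
z(H) = 0.1891
z(FA) = -0.9154
c = −½·[z(H) + z(FA)] = −0.5 × (0.1891 + (-0.9154)) = 0.36315

c = 0.363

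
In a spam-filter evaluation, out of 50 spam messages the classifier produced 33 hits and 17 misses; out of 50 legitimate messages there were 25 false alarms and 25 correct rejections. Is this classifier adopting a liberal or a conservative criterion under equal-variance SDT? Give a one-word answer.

z(H) = 0.412, z(FA) = 0.000
c = −½·(z(H) + z(FA)) = -0.206
c < 0 → liberal criterion (biased toward responding “yes”).

liberal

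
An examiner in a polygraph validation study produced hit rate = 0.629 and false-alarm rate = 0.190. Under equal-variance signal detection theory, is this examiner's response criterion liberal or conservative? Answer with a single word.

z(H) = 0.329, z(FA) = -0.878
c = −½·(z(H) + z(FA)) = 0.2745
c > 0 → conservative criterion (biased toward responding “no”).

conservative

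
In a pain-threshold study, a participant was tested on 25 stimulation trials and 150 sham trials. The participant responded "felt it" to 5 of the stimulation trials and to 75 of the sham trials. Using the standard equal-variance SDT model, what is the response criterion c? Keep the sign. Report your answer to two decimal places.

H = 5/25 = 0.2000
FA = 75/150 = 0.5000
z(H) = -0.842
z(FA) = 0.000
c = −½·[z(H) + z(FA)] = −0.5 × (-0.842 + 0.000) = 0.421
c > 0: the participant has a conservative response bias.

c = 0.42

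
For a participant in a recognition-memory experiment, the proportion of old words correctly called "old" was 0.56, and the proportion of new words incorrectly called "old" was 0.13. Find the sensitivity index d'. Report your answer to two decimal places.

z(H) = 0.1510
z(FA) = -1.1264
d' = z(H) − z(FA) = 0.1510 − (-1.1264) = 1.2774

d' = 1.28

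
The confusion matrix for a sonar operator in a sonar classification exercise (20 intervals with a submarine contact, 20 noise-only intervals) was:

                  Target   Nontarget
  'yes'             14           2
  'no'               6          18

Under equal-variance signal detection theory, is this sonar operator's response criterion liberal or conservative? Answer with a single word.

z(H) = 0.524, z(FA) = -1.282
c = −½·(z(H) + z(FA)) = 0.379
c > 0 → conservative criterion (biased toward responding “no”).

conservative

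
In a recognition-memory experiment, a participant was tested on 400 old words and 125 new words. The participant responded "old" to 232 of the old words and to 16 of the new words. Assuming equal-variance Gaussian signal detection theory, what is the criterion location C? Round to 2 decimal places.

H = 232/400 = 0.5800
FA = 16/125 = 0.1280
Φ⁻¹(0.5800) = 0.2019, Φ⁻¹(0.1280) = -1.1359
c = −½·[z(H) + z(FA)] = −0.5 × (0.2019 + (-1.1359)) = 0.4670
c > 0: the participant has a conservative response bias.

C = 0.47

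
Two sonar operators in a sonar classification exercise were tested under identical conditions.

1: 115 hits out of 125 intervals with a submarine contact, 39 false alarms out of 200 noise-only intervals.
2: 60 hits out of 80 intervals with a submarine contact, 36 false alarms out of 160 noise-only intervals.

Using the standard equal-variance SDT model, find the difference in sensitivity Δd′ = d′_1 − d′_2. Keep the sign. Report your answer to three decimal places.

Δd′ = 0.835

1: z(0.9200) = 1.4051, z(0.1950) = -0.8596, d' = 2.2647
2: z(0.7500) = 0.6745, z(0.2250) = -0.7554, d' = 1.4299
Δd' = d'_1 − d'_2 = 2.2647 − 1.4299 = 0.8348
1 has the higher sensitivity.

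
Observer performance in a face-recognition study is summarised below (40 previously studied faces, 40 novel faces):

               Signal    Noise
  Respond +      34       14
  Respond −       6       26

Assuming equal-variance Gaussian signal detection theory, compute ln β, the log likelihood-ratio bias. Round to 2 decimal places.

ln β = -0.46

H = 34/40 = 0.8500
FA = 14/40 = 0.3500
Φ⁻¹(H) = 1.036
Φ⁻¹(FA) = -0.385
ln β = −½·[z(H)² − z(FA)²] = −0.5 × (1.073 − 0.148) = -0.4625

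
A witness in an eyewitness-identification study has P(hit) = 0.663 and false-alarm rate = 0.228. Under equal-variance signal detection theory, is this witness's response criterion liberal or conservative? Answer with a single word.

conservative

z(H) = 0.421, z(FA) = -0.745
c = −½·(z(H) + z(FA)) = 0.162
c > 0 → conservative criterion (biased toward responding “no”).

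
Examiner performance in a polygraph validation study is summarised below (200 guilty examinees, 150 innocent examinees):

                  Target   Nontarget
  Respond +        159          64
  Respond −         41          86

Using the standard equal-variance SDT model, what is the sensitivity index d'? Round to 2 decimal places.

d' = 1.01

H = 159/200 = 0.7950
FA = 64/150 = 0.4267
Φ⁻¹(H) = Φ⁻¹(0.7950) = 0.8239
Φ⁻¹(FA) = Φ⁻¹(0.4267) = -0.1848
d' = z(H) − z(FA) = 0.8239 − (-0.1848) = 1.0087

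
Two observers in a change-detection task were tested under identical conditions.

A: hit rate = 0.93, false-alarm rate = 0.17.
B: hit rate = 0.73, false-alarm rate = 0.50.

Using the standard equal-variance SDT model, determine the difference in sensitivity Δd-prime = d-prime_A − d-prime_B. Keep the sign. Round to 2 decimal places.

A: z(0.93) = 1.476, z(0.17) = -0.954, d' = 2.430
B: z(0.73) = 0.613, z(0.50) = 0.000, d' = 0.613
Δd' = d'_A − d'_B = 2.430 − 0.613 = 1.817
A has the higher sensitivity.

Δd-prime = 1.82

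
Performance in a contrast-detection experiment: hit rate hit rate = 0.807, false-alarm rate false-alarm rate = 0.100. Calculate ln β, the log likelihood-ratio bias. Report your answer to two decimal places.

z(H) = 0.867
z(FA) = -1.282
ln β = −½·[z(H)² − z(FA)²] = −0.5 × (0.752 − 1.644) = 0.446

ln β = 0.45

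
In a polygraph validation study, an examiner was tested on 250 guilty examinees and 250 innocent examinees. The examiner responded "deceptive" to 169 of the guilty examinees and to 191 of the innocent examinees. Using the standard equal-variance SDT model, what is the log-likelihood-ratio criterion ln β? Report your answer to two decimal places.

H = 169/250 = 0.6760
FA = 191/250 = 0.7640
Φ⁻¹(0.6760) = 0.457, Φ⁻¹(0.7640) = 0.719
ln β = −½·[z(H)² − z(FA)²] = −0.5 × (0.209 − 0.517) = 0.154

ln β = 0.15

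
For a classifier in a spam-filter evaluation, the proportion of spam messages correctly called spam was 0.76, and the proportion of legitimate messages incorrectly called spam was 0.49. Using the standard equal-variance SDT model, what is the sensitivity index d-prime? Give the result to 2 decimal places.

d-prime = 0.73

Φ⁻¹(H) = Φ⁻¹(0.76) = 0.706
Φ⁻¹(FA) = Φ⁻¹(0.49) = -0.025
d' = z(H) − z(FA) = 0.706 − (-0.025) = 0.731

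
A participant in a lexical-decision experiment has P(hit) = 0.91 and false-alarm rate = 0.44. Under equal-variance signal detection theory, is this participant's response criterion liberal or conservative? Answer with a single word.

z(H) = 1.341, z(FA) = -0.151
c = −½·(z(H) + z(FA)) = -0.595
c < 0 → liberal criterion (biased toward responding “yes”).

liberal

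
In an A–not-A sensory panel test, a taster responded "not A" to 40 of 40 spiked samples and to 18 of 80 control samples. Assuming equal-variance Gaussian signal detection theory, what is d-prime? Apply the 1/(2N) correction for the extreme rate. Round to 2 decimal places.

d-prime = 3.00

The hit rate is 40/40 = 1, so apply the 1/(2N) correction: H → 1 − 1/(2·40) = 0.98750.
z(H) = z(0.98750) = 2.241
z(FA) = z(0.22500) = -0.755
d' = 2.241 − (-0.755) = 2.996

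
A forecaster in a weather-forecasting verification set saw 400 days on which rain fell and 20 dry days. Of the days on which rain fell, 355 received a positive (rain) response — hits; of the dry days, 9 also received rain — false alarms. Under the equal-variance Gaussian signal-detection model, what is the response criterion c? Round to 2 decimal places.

H = 355/400 = 0.8875
FA = 9/20 = 0.4500
z(H) = z(0.8875) = 1.2133
z(FA) = z(0.4500) = -0.1257
c = −½·[z(H) + z(FA)] = −0.5 × (1.2133 + (-0.1257)) = -0.5438

c = -0.54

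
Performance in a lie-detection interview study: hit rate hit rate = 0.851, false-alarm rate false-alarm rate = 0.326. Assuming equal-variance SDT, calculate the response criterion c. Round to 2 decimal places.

z(H) = z(0.851) = 1.0407
z(FA) = z(0.326) = -0.4510
c = −½·[z(H) + z(FA)] = −0.5 × (1.0407 + (-0.4510)) = -0.29485

c = -0.29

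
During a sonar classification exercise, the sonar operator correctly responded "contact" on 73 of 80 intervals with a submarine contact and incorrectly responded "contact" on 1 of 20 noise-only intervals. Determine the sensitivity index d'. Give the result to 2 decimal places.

d' = 3.00

H = 73/80 = 0.9125
FA = 1/20 = 0.0500
z(H) = z(0.9125) = 1.3563
z(FA) = z(0.0500) = -1.6449
d' = z(H) − z(FA) = 1.3563 − (-1.6449) = 3.0012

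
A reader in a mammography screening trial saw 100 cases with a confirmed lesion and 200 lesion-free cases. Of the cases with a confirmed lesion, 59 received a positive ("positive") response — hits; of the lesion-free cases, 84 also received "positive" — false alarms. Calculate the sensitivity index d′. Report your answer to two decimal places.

H = 59/100 = 0.5900
FA = 84/200 = 0.4200
z(H) = 0.228
z(FA) = -0.202
d' = z(H) − z(FA) = 0.228 − (-0.202) = 0.430

d′ = 0.43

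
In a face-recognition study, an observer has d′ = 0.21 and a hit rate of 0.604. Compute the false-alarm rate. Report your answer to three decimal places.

z(hit rate) = z(0.604) = 0.2637
z(FA) = z(H) − d' = 0.2637 − 0.21 = 0.0537
false-alarm rate = Φ(0.0537) = 0.5214

false-alarm rate = 0.521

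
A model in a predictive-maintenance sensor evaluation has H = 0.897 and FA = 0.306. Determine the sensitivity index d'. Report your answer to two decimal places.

z(H) = 1.265
z(FA) = -0.507
d' = z(H) − z(FA) = 1.265 − (-0.507) = 1.772

d' = 1.77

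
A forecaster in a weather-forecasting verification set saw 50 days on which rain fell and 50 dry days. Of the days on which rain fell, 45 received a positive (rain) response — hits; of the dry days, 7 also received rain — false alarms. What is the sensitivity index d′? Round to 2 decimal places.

d′ = 2.36

H = 45/50 = 0.9000
FA = 7/50 = 0.1400
Φ⁻¹(H) = 1.2816
Φ⁻¹(FA) = -1.0803
d' = z(H) − z(FA) = 1.2816 − (-1.0803) = 2.3619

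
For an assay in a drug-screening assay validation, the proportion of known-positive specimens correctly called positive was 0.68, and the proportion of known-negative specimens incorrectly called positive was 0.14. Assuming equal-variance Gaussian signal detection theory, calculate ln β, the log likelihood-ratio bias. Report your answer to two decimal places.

z(H) = 0.468
z(FA) = -1.080
ln β = −½·[z(H)² − z(FA)²] = −0.5 × (0.219 − 1.166) = 0.4735

ln β = 0.47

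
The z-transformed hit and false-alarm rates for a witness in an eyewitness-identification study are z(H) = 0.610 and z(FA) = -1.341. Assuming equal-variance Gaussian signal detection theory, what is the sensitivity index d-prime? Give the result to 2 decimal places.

d-prime = 1.95

d' = z(H) − z(FA) = 0.610 − (-1.341) = 1.951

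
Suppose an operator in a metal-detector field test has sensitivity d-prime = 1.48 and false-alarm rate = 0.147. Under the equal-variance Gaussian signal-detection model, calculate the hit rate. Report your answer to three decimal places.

hit rate = 0.667

z(false-alarm rate) = z(0.147) = -1.0494
z(H) = z(FA) + d' = -1.0494 + 1.48 = 0.4306
hit rate = Φ(0.4306) = 0.6666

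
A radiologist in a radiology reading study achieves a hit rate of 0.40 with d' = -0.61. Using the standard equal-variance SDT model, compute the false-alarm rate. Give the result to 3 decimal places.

z(hit rate) = z(0.40) = -0.2533
z(FA) = z(H) − d' = -0.2533 − (-0.61) = 0.3567
false-alarm rate = Φ(0.3567) = 0.6393

false-alarm rate = 0.639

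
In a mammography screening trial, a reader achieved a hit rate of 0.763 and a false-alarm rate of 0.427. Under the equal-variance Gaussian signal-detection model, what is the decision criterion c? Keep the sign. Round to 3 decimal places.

z(H) = 0.7160
z(FA) = -0.1840
c = −½·[z(H) + z(FA)] = −0.5 × (0.7160 + (-0.1840)) = -0.2660
c < 0: the reader has a liberal response bias.

c = -0.266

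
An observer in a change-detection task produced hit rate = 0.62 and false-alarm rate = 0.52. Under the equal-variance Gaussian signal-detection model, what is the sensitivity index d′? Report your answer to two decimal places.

d′ = 0.26

Φ⁻¹(H) = 0.305
Φ⁻¹(FA) = 0.050
d' = z(H) − z(FA) = 0.305 − 0.050 = 0.255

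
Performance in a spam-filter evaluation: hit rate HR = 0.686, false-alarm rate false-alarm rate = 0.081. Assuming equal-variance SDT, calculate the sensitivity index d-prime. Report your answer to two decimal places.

d-prime = 1.88

Φ⁻¹(0.686) = 0.485, Φ⁻¹(0.081) = -1.398
d' = z(H) − z(FA) = 0.485 − (-1.398) = 1.883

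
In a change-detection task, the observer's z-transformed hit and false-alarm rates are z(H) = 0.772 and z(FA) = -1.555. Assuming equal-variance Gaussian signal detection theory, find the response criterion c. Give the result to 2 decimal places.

c = −½·[z(H) + z(FA)] = −½·(0.772 + (-1.555)) = 0.3915

c = 0.39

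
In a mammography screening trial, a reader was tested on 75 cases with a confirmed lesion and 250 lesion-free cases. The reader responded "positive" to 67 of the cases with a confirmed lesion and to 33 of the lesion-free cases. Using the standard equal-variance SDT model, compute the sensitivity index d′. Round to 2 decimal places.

d′ = 2.36

H = 67/75 = 0.8933
FA = 33/250 = 0.1320
Φ⁻¹(0.8933) = 1.2443, Φ⁻¹(0.1320) = -1.1170
d' = z(H) − z(FA) = 1.2443 − (-1.1170) = 2.3613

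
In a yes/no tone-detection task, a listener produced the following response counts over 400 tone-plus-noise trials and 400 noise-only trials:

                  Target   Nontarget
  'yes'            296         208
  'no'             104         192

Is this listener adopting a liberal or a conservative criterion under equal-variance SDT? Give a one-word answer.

z(H) = 0.643, z(FA) = 0.050
c = −½·(z(H) + z(FA)) = -0.3465
c < 0 → liberal criterion (biased toward responding “yes”).

liberal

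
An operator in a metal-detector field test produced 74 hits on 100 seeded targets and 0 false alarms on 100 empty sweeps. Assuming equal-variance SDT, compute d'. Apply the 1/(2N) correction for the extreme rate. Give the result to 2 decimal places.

d' = 3.22

The false-alarm rate is 0/100 = 0, so apply the 1/(2N) correction: FA → 1/(2·100) = 0.00500.
z(H) = z(0.74000) = 0.643
z(FA) = z(0.00500) = -2.576
d' = 0.643 − (-2.576) = 3.219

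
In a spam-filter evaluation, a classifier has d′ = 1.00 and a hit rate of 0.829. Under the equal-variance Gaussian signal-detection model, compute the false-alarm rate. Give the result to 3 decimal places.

false-alarm rate = 0.480

z(hit rate) = z(0.829) = 0.9502
z(FA) = z(H) − d' = 0.9502 − 1.00 = -0.0498
false-alarm rate = Φ(-0.0498) = 0.4801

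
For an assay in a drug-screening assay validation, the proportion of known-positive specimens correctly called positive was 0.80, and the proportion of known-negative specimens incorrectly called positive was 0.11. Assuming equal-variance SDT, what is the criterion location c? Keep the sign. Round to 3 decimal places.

c = 0.192

z(H) = z(0.80) = 0.8416
z(FA) = z(0.11) = -1.2265
c = −½·[z(H) + z(FA)] = −0.5 × (0.8416 + (-1.2265)) = 0.19245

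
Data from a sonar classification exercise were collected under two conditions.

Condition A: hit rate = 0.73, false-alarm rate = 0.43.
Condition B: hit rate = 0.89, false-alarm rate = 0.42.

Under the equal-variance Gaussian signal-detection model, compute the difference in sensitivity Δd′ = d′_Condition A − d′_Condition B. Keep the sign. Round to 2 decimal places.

Δd′ = -0.64

Condition A: z(0.73) = 0.613, z(0.43) = -0.176, d' = 0.789
Condition B: z(0.89) = 1.227, z(0.42) = -0.202, d' = 1.429
Δd' = d'_Condition A − d'_Condition B = 0.789 − 1.429 = -0.640
Condition B has the higher sensitivity.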